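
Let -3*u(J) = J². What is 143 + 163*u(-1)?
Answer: 266/3 ≈ 88.667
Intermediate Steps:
u(J) = -J²/3
143 + 163*u(-1) = 143 + 163*(-⅓*(-1)²) = 143 + 163*(-⅓*1) = 143 + 163*(-⅓) = 143 - 163/3 = 266/3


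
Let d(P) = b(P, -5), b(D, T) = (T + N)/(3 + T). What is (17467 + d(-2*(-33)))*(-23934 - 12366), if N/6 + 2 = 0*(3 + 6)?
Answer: -634360650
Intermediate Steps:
N = -12 (N = -12 + 6*(0*(3 + 6)) = -12 + 6*(0*9) = -12 + 6*0 = -12 + 0 = -12)
b(D, T) = (-12 + T)/(3 + T) (b(D, T) = (T - 12)/(3 + T) = (-12 + T)/(3 + T))
d(P) = 17/2 (d(P) = (-12 - 5)/(3 - 5) = -17/(-2) = -½*(-17) = 17/2)
(17467 + d(-2*(-33)))*(-23934 - 12366) = (17467 + 17/2)*(-23934 - 12366) = (34951/2)*(-36300) = -634360650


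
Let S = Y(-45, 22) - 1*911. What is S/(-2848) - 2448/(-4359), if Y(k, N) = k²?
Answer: 352663/2069072 ≈ 0.17044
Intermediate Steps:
S = 1114 (S = (-45)² - 1*911 = 2025 - 911 = 1114)
S/(-2848) - 2448/(-4359) = 1114/(-2848) - 2448/(-4359) = 1114*(-1/2848) - 2448*(-1/4359) = -557/1424 + 816/1453 = 352663/2069072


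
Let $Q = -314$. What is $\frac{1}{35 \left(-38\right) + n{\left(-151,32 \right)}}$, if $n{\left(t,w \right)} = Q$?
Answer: $- \frac{1}{1644} \approx -0.00060827$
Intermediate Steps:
$n{\left(t,w \right)} = -314$
$\frac{1}{35 \left(-38\right) + n{\left(-151,32 \right)}} = \frac{1}{35 \left(-38\right) - 314} = \frac{1}{-1330 - 314} = \frac{1}{-1644} = - \frac{1}{1644}$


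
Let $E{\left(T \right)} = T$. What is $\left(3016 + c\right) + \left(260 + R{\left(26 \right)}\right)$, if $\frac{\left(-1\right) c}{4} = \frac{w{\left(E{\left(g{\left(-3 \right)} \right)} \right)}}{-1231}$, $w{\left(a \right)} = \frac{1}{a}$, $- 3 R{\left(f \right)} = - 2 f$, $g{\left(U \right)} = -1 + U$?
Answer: $\frac{12162277}{3693} \approx 3293.3$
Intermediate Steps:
$R{\left(f \right)} = \frac{2 f}{3}$ ($R{\left(f \right)} = - \frac{\left(-2\right) f}{3} = \frac{2 f}{3}$)
$c = - \frac{1}{1231}$ ($c = - 4 \frac{1}{\left(-1 - 3\right) \left(-1231\right)} = - 4 \frac{1}{-4} \left(- \frac{1}{1231}\right) = - 4 \left(\left(- \frac{1}{4}\right) \left(- \frac{1}{1231}\right)\right) = \left(-4\right) \frac{1}{4924} = - \frac{1}{1231} \approx -0.00081235$)
$\left(3016 + c\right) + \left(260 + R{\left(26 \right)}\right) = \left(3016 - \frac{1}{1231}\right) + \left(260 + \frac{2}{3} \cdot 26\right) = \frac{3712695}{1231} + \left(260 + \frac{52}{3}\right) = \frac{3712695}{1231} + \frac{832}{3} = \frac{12162277}{3693}$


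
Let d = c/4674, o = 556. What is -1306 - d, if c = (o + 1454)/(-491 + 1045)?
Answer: -563625531/431566 ≈ -1306.0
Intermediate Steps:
c = 1005/277 (c = (556 + 1454)/(-491 + 1045) = 2010/554 = 2010*(1/554) = 1005/277 ≈ 3.6282)
d = 335/431566 (d = (1005/277)/4674 = (1005/277)*(1/4674) = 335/431566 ≈ 0.00077624)
-1306 - d = -1306 - 1*335/431566 = -1306 - 335/431566 = -563625531/431566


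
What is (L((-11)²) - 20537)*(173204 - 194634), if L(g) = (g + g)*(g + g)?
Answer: -814918610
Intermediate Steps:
L(g) = 4*g² (L(g) = (2*g)*(2*g) = 4*g²)
(L((-11)²) - 20537)*(173204 - 194634) = (4*((-11)²)² - 20537)*(173204 - 194634) = (4*121² - 20537)*(-21430) = (4*14641 - 20537)*(-21430) = (58564 - 20537)*(-21430) = 38027*(-21430) = -814918610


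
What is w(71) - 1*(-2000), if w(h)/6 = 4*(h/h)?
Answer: 2024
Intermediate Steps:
w(h) = 24 (w(h) = 6*(4*(h/h)) = 6*(4*1) = 6*4 = 24)
w(71) - 1*(-2000) = 24 - 1*(-2000) = 24 + 2000 = 2024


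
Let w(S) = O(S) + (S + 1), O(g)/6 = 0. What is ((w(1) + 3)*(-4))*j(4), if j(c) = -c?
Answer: 80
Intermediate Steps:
O(g) = 0 (O(g) = 6*0 = 0)
w(S) = 1 + S (w(S) = 0 + (S + 1) = 0 + (1 + S) = 1 + S)
((w(1) + 3)*(-4))*j(4) = (((1 + 1) + 3)*(-4))*(-1*4) = ((2 + 3)*(-4))*(-4) = (5*(-4))*(-4) = -20*(-4) = 80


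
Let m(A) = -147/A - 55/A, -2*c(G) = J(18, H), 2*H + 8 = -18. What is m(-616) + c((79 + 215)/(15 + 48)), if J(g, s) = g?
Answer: -2671/308 ≈ -8.6721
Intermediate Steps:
H = -13 (H = -4 + (½)*(-18) = -4 - 9 = -13)
c(G) = -9 (c(G) = -½*18 = -9)
m(A) = -202/A
m(-616) + c((79 + 215)/(15 + 48)) = -202/(-616) - 9 = -202*(-1/616) - 9 = 101/308 - 9 = -2671/308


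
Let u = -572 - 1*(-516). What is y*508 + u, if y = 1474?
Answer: 748736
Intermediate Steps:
u = -56 (u = -572 + 516 = -56)
y*508 + u = 1474*508 - 56 = 748792 - 56 = 748736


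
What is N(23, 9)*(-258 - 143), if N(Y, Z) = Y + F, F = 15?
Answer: -15238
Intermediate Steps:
N(Y, Z) = 15 + Y (N(Y, Z) = Y + 15 = 15 + Y)
N(23, 9)*(-258 - 143) = (15 + 23)*(-258 - 143) = 38*(-401) = -15238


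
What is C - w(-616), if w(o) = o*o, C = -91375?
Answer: -470831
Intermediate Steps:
w(o) = o**2
C - w(-616) = -91375 - 1*(-616)**2 = -91375 - 1*379456 = -91375 - 379456 = -470831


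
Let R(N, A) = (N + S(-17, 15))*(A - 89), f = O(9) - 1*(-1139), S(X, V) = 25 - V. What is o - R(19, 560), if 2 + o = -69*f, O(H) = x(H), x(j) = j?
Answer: -92873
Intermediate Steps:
O(H) = H
f = 1148 (f = 9 - 1*(-1139) = 9 + 1139 = 1148)
R(N, A) = (-89 + A)*(10 + N) (R(N, A) = (N + (25 - 1*15))*(A - 89) = (N + (25 - 15))*(-89 + A) = (N + 10)*(-89 + A) = (10 + N)*(-89 + A) = (-89 + A)*(10 + N))
o = -79214 (o = -2 - 69*1148 = -2 - 79212 = -79214)
o - R(19, 560) = -79214 - (-890 - 89*19 + 10*560 + 560*19) = -79214 - (-890 - 1691 + 5600 + 10640) = -79214 - 1*13659 = -79214 - 13659 = -92873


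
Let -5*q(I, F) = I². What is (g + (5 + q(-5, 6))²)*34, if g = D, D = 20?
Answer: 680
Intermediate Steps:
q(I, F) = -I²/5
g = 20
(g + (5 + q(-5, 6))²)*34 = (20 + (5 - ⅕*(-5)²)²)*34 = (20 + (5 - ⅕*25)²)*34 = (20 + (5 - 5)²)*34 = (20 + 0²)*34 = (20 + 0)*34 = 20*34 = 680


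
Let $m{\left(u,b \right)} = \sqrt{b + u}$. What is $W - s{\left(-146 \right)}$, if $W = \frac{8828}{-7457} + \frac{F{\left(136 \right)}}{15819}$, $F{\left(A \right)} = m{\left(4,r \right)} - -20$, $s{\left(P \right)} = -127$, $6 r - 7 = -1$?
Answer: $\frac{14841708949}{117962283} + \frac{\sqrt{5}}{15819} \approx 125.82$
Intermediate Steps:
$r = 1$ ($r = \frac{7}{6} + \frac{1}{6} \left(-1\right) = \frac{7}{6} - \frac{1}{6} = 1$)
$F{\left(A \right)} = 20 + \sqrt{5}$ ($F{\left(A \right)} = \sqrt{1 + 4} - -20 = \sqrt{5} + 20 = 20 + \sqrt{5}$)
$W = - \frac{139500992}{117962283} + \frac{\sqrt{5}}{15819}$ ($W = \frac{8828}{-7457} + \frac{20 + \sqrt{5}}{15819} = 8828 \left(- \frac{1}{7457}\right) + \left(20 + \sqrt{5}\right) \frac{1}{15819} = - \frac{8828}{7457} + \left(\frac{20}{15819} + \frac{\sqrt{5}}{15819}\right) = - \frac{139500992}{117962283} + \frac{\sqrt{5}}{15819} \approx -1.1824$)
$W - s{\left(-146 \right)} = \left(- \frac{139500992}{117962283} + \frac{\sqrt{5}}{15819}\right) - -127 = \left(- \frac{139500992}{117962283} + \frac{\sqrt{5}}{15819}\right) + 127 = \frac{14841708949}{117962283} + \frac{\sqrt{5}}{15819}$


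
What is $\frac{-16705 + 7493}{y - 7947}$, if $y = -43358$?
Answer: $\frac{9212}{51305} \approx 0.17955$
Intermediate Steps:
$\frac{-16705 + 7493}{y - 7947} = \frac{-16705 + 7493}{-43358 - 7947} = - \frac{9212}{-51305} = \left(-9212\right) \left(- \frac{1}{51305}\right) = \frac{9212}{51305}$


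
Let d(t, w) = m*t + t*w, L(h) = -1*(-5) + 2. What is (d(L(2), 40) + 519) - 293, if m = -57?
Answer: 107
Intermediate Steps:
L(h) = 7 (L(h) = 5 + 2 = 7)
d(t, w) = -57*t + t*w
(d(L(2), 40) + 519) - 293 = (7*(-57 + 40) + 519) - 293 = (7*(-17) + 519) - 293 = (-119 + 519) - 293 = 400 - 293 = 107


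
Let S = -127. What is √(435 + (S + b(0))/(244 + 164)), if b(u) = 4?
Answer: √2010046/68 ≈ 20.849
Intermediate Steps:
√(435 + (S + b(0))/(244 + 164)) = √(435 + (-127 + 4)/(244 + 164)) = √(435 - 123/408) = √(435 - 123*1/408) = √(435 - 41/136) = √(59119/136) = √2010046/68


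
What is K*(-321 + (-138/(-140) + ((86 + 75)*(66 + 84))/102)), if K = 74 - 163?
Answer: 8816963/1190 ≈ 7409.2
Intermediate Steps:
K = -89
K*(-321 + (-138/(-140) + ((86 + 75)*(66 + 84))/102)) = -89*(-321 + (-138/(-140) + ((86 + 75)*(66 + 84))/102)) = -89*(-321 + (-138*(-1/140) + (161*150)*(1/102))) = -89*(-321 + (69/70 + 24150*(1/102))) = -89*(-321 + (69/70 + 4025/17)) = -89*(-321 + 282923/1190) = -89*(-99067/1190) = 8816963/1190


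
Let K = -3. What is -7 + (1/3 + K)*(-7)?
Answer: 35/3 ≈ 11.667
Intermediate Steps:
-7 + (1/3 + K)*(-7) = -7 + (1/3 - 3)*(-7) = -7 - 8/3*(-7) = -7 + 56/3 = 35/3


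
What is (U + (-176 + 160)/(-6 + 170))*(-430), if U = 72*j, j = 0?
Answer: 1720/41 ≈ 41.951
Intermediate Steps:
U = 0 (U = 72*0 = 0)
(U + (-176 + 160)/(-6 + 170))*(-430) = (0 + (-176 + 160)/(-6 + 170))*(-430) = (0 - 16/164)*(-430) = (0 - 16*1/164)*(-430) = (0 - 4/41)*(-430) = -4/41*(-430) = 1720/41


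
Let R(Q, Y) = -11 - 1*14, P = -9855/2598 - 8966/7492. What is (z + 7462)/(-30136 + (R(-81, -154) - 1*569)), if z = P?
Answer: -3023851093/12461153285 ≈ -0.24266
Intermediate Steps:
P = -4046972/811009 (P = -9855*1/2598 - 8966*1/7492 = -3285/866 - 4483/3746 = -4046972/811009 ≈ -4.9900)
z = -4046972/811009 ≈ -4.9900
R(Q, Y) = -25 (R(Q, Y) = -11 - 14 = -25)
(z + 7462)/(-30136 + (R(-81, -154) - 1*569)) = (-4046972/811009 + 7462)/(-30136 + (-25 - 1*569)) = 6047702186/(811009*(-30136 + (-25 - 569))) = 6047702186/(811009*(-30136 - 594)) = (6047702186/811009)/(-30730) = (6047702186/811009)*(-1/30730) = -3023851093/12461153285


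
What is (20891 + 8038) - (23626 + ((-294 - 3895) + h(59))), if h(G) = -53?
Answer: 9545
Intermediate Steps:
(20891 + 8038) - (23626 + ((-294 - 3895) + h(59))) = (20891 + 8038) - (23626 + ((-294 - 3895) - 53)) = 28929 - (23626 + (-4189 - 53)) = 28929 - (23626 - 4242) = 28929 - 1*19384 = 28929 - 19384 = 9545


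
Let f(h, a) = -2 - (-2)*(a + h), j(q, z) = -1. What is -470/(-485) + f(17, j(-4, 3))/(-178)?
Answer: 6911/8633 ≈ 0.80053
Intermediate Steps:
f(h, a) = -2 + 2*a + 2*h (f(h, a) = -2 - (-2*a - 2*h) = -2 + (2*a + 2*h) = -2 + 2*a + 2*h)
-470/(-485) + f(17, j(-4, 3))/(-178) = -470/(-485) + (-2 + 2*(-1) + 2*17)/(-178) = -470*(-1/485) + (-2 - 2 + 34)*(-1/178) = 94/97 + 30*(-1/178) = 94/97 - 15/89 = 6911/8633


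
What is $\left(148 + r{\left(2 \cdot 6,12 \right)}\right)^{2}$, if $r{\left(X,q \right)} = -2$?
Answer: $21316$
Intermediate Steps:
$\left(148 + r{\left(2 \cdot 6,12 \right)}\right)^{2} = \left(148 - 2\right)^{2} = 146^{2} = 21316$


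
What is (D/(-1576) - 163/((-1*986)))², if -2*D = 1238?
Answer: 188018499321/603679273024 ≈ 0.31145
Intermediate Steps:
D = -619 (D = -½*1238 = -619)
(D/(-1576) - 163/((-1*986)))² = (-619/(-1576) - 163/((-1*986)))² = (-619*(-1/1576) - 163/(-986))² = (619/1576 - 163*(-1/986))² = (619/1576 + 163/986)² = (433611/776968)² = 188018499321/603679273024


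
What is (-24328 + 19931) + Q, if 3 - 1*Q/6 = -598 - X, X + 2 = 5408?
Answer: 31645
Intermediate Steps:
X = 5406 (X = -2 + 5408 = 5406)
Q = 36042 (Q = 18 - 6*(-598 - 1*5406) = 18 - 6*(-598 - 5406) = 18 - 6*(-6004) = 18 + 36024 = 36042)
(-24328 + 19931) + Q = (-24328 + 19931) + 36042 = -4397 + 36042 = 31645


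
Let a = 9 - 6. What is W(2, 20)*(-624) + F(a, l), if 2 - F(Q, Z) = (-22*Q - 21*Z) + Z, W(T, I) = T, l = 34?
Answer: -500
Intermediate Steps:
a = 3
F(Q, Z) = 2 + 20*Z + 22*Q (F(Q, Z) = 2 - ((-22*Q - 21*Z) + Z) = 2 - (-22*Q - 20*Z) = 2 + (20*Z + 22*Q) = 2 + 20*Z + 22*Q)
W(2, 20)*(-624) + F(a, l) = 2*(-624) + (2 + 20*34 + 22*3) = -1248 + (2 + 680 + 66) = -1248 + 748 = -500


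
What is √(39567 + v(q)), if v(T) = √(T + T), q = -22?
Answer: √(39567 + 2*I*√11) ≈ 198.91 + 0.017*I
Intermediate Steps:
v(T) = √2*√T (v(T) = √(2*T) = √2*√T)
√(39567 + v(q)) = √(39567 + √2*√(-22)) = √(39567 + √2*(I*√22)) = √(39567 + 2*I*√11)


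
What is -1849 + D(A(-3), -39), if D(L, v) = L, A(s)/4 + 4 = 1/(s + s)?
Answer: -5597/3 ≈ -1865.7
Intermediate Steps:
A(s) = -16 + 2/s (A(s) = -16 + 4/(s + s) = -16 + 4/((2*s)) = -16 + 4*(1/(2*s)) = -16 + 2/s)
-1849 + D(A(-3), -39) = -1849 + (-16 + 2/(-3)) = -1849 + (-16 + 2*(-⅓)) = -1849 + (-16 - ⅔) = -1849 - 50/3 = -5597/3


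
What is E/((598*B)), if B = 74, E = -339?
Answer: -339/44252 ≈ -0.0076607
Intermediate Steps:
E/((598*B)) = -339/(598*74) = -339/44252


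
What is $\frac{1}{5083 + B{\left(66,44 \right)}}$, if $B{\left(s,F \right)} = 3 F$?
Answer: $\frac{1}{5215} \approx 0.00019175$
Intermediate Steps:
$\frac{1}{5083 + B{\left(66,44 \right)}} = \frac{1}{5083 + 3 \cdot 44} = \frac{1}{5083 + 132} = \frac{1}{5215}$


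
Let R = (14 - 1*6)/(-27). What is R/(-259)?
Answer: 8/6993 ≈ 0.0011440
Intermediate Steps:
R = -8/27 (R = (14 - 6)*(-1/27) = 8*(-1/27) = -8/27 ≈ -0.29630)
R/(-259) = -8/27/(-259) = -1/259*(-8/27) = 8/6993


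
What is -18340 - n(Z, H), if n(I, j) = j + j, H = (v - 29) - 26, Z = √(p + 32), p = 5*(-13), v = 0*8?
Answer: -18230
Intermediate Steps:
v = 0
p = -65
Z = I*√33 (Z = √(-65 + 32) = √(-33) = I*√33 ≈ 5.7446*I)
H = -55 (H = (0 - 29) - 26 = -29 - 26 = -55)
n(I, j) = 2*j
-18340 - n(Z, H) = -18340 - 2*(-55) = -18340 - 1*(-110) = -18340 + 110 = -18230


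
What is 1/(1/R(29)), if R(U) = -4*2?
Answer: -8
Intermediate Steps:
R(U) = -8
1/(1/R(29)) = 1/(1/(-8)) = 1/(-⅛) = -8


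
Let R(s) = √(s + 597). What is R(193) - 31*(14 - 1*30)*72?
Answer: 35712 + √790 ≈ 35740.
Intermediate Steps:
R(s) = √(597 + s)
R(193) - 31*(14 - 1*30)*72 = √(597 + 193) - 31*(14 - 1*30)*72 = √790 - 31*(14 - 30)*72 = √790 - 31*(-16)*72 = √790 + 496*72 = √790 + 35712 = 35712 + √790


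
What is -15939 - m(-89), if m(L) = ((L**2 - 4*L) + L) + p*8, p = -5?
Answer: -24087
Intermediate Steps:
m(L) = -40 + L**2 - 3*L (m(L) = ((L**2 - 4*L) + L) - 5*8 = (L**2 - 3*L) - 40 = -40 + L**2 - 3*L)
-15939 - m(-89) = -15939 - (-40 + (-89)**2 - 3*(-89)) = -15939 - (-40 + 7921 + 267) = -15939 - 1*8148 = -15939 - 8148 = -24087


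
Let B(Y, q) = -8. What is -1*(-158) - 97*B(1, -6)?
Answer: 934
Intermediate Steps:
-1*(-158) - 97*B(1, -6) = -1*(-158) - 97*(-8) = 158 + 776 = 934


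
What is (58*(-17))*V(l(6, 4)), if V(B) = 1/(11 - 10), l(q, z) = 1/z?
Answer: -986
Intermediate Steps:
V(B) = 1 (V(B) = 1/1 = 1)
(58*(-17))*V(l(6, 4)) = (58*(-17))*1 = -986*1 = -986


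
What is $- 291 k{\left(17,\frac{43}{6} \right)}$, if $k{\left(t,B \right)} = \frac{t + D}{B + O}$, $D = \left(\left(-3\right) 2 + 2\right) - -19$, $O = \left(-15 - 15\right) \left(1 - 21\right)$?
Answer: $- \frac{55872}{3643} \approx -15.337$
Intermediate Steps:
$O = 600$ ($O = \left(-30\right) \left(-20\right) = 600$)
$D = 15$ ($D = \left(-6 + 2\right) + 19 = -4 + 19 = 15$)
$k{\left(t,B \right)} = \frac{15 + t}{600 + B}$ ($k{\left(t,B \right)} = \frac{t + 15}{B + 600} = \frac{15 + t}{600 + B}$)
$- 291 k{\left(17,\frac{43}{6} \right)} = - 291 \frac{15 + 17}{600 + \frac{43}{6}} = - 291 \frac{1}{600 + 43 \cdot \frac{1}{6}} \cdot 32 = - 291 \frac{1}{600 + \frac{43}{6}} \cdot 32 = - 291 \frac{1}{\frac{3643}{6}} \cdot 32 = - 291 \cdot \frac{6}{3643} \cdot 32 = \left(-291\right) \frac{192}{3643} = - \frac{55872}{3643}$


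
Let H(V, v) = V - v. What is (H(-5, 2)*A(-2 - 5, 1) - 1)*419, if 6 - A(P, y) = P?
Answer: -38548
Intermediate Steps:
A(P, y) = 6 - P
(H(-5, 2)*A(-2 - 5, 1) - 1)*419 = ((-5 - 1*2)*(6 - (-2 - 5)) - 1)*419 = ((-5 - 2)*(6 - 1*(-7)) - 1)*419 = (-7*(6 + 7) - 1)*419 = (-7*13 - 1)*419 = (-91 - 1)*419 = -92*419 = -38548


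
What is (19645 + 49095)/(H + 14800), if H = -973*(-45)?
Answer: 13748/11717 ≈ 1.1733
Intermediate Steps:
H = 43785
(19645 + 49095)/(H + 14800) = (19645 + 49095)/(43785 + 14800) = 68740/58585 = 68740*(1/58585) = 13748/11717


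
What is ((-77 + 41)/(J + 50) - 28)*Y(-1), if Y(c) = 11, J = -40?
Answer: -1738/5 ≈ -347.60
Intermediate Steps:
((-77 + 41)/(J + 50) - 28)*Y(-1) = ((-77 + 41)/(-40 + 50) - 28)*11 = (-36/10 - 28)*11 = (-36*⅒ - 28)*11 = (-18/5 - 28)*11 = -158/5*11 = -1738/5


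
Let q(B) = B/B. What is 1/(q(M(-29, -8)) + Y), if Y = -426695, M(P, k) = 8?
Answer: -1/426694 ≈ -2.3436e-6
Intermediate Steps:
q(B) = 1
1/(q(M(-29, -8)) + Y) = 1/(1 - 426695) = 1/(-426694) = -1/426694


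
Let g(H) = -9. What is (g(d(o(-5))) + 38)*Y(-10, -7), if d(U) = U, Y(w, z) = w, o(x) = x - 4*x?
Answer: -290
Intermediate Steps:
o(x) = -3*x
(g(d(o(-5))) + 38)*Y(-10, -7) = (-9 + 38)*(-10) = 29*(-10) = -290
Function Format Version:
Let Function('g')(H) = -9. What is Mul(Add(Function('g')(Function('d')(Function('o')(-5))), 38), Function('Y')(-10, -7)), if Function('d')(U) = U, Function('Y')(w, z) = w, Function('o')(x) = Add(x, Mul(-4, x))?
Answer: -290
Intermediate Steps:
Function('o')(x) = Mul(-3, x)
Mul(Add(Function('g')(Function('d')(Function('o')(-5))), 38), Function('Y')(-10, -7)) = Mul(Add(-9, 38), -10) = Mul(29, -10) = -290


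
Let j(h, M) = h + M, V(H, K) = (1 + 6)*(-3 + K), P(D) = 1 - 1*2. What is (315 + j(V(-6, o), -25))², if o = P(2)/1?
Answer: 68644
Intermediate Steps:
P(D) = -1 (P(D) = 1 - 2 = -1)
o = -1 (o = -1/1 = -1*1 = -1)
V(H, K) = -21 + 7*K (V(H, K) = 7*(-3 + K) = -21 + 7*K)
j(h, M) = M + h
(315 + j(V(-6, o), -25))² = (315 + (-25 + (-21 + 7*(-1))))² = (315 + (-25 + (-21 - 7)))² = (315 + (-25 - 28))² = (315 - 53)² = 262² = 68644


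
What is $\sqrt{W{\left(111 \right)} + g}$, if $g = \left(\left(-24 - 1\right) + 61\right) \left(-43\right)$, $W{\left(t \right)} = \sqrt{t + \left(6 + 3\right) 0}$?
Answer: $\sqrt{-1548 + \sqrt{111}} \approx 39.211 i$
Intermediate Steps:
$W{\left(t \right)} = \sqrt{t}$ ($W{\left(t \right)} = \sqrt{t + 9 \cdot 0} = \sqrt{t + 0} = \sqrt{t}$)
$g = -1548$ ($g = \left(-25 + 61\right) \left(-43\right) = 36 \left(-43\right) = -1548$)
$\sqrt{W{\left(111 \right)} + g} = \sqrt{\sqrt{111} - 1548} = \sqrt{-1548 + \sqrt{111}}$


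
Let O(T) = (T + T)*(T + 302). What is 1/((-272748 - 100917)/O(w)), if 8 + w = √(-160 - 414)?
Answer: 5852/373665 - 572*I*√574/373665 ≈ 0.015661 - 0.036675*I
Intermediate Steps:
w = -8 + I*√574 (w = -8 + √(-160 - 414) = -8 + √(-574) = -8 + I*√574 ≈ -8.0 + 23.958*I)
O(T) = 2*T*(302 + T) (O(T) = (2*T)*(302 + T) = 2*T*(302 + T))
1/((-272748 - 100917)/O(w)) = 1/((-272748 - 100917)/((2*(-8 + I*√574)*(302 + (-8 + I*√574))))) = 1/(-373665*1/(2*(-8 + I*√574)*(294 + I*√574))) = 1/(-373665/(2*(-8 + I*√574)*(294 + I*√574))) = -2*(-8 + I*√574)*(294 + I*√574)/373665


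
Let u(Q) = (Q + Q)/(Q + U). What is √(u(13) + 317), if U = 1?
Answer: 6*√434/7 ≈ 17.857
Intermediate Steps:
u(Q) = 2*Q/(1 + Q) (u(Q) = (Q + Q)/(Q + 1) = (2*Q)/(1 + Q) = 2*Q/(1 + Q))
√(u(13) + 317) = √(2*13/(1 + 13) + 317) = √(2*13/14 + 317) = √(2*13*(1/14) + 317) = √(13/7 + 317) = √(2232/7) = 6*√434/7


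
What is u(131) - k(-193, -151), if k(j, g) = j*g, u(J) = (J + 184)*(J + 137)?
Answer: 55277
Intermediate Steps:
u(J) = (137 + J)*(184 + J) (u(J) = (184 + J)*(137 + J) = (137 + J)*(184 + J))
k(j, g) = g*j
u(131) - k(-193, -151) = (25208 + 131² + 321*131) - (-151)*(-193) = (25208 + 17161 + 42051) - 1*29143 = 84420 - 29143 = 55277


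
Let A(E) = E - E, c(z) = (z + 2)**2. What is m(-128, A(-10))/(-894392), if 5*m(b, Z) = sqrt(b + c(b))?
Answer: -sqrt(3937)/2235980 ≈ -2.8062e-5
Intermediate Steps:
c(z) = (2 + z)**2
A(E) = 0
m(b, Z) = sqrt(b + (2 + b)**2)/5
m(-128, A(-10))/(-894392) = (sqrt(-128 + (2 - 128)**2)/5)/(-894392) = (sqrt(-128 + (-126)**2)/5)*(-1/894392) = (sqrt(-128 + 15876)/5)*(-1/894392) = (sqrt(15748)/5)*(-1/894392) = ((2*sqrt(3937))/5)*(-1/894392) = (2*sqrt(3937)/5)*(-1/894392) = -sqrt(3937)/2235980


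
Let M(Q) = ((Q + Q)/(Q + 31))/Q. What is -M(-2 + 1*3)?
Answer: -1/16 ≈ -0.062500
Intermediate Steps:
M(Q) = 2/(31 + Q) (M(Q) = ((2*Q)/(31 + Q))/Q = (2*Q/(31 + Q))/Q = 2/(31 + Q))
-M(-2 + 1*3) = -2/(31 + (-2 + 1*3)) = -2/(31 + (-2 + 3)) = -2/(31 + 1) = -2/32 = -1*1/16 = -1/16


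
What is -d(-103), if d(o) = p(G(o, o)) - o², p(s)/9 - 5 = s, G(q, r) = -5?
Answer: 10609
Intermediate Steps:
p(s) = 45 + 9*s
d(o) = -o² (d(o) = (45 + 9*(-5)) - o² = (45 - 45) - o² = 0 - o² = -o²)
-d(-103) = -(-1)*(-103)² = -(-1)*10609 = -1*(-10609) = 10609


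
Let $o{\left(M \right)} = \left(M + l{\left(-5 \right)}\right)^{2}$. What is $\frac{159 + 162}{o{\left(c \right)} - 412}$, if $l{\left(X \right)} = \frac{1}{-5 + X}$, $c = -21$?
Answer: $\frac{10700}{1107} \approx 9.6658$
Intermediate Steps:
$o{\left(M \right)} = \left(- \frac{1}{10} + M\right)^{2}$ ($o{\left(M \right)} = \left(M + \frac{1}{-5 - 5}\right)^{2} = \left(M + \frac{1}{-10}\right)^{2} = \left(M - \frac{1}{10}\right)^{2} = \left(- \frac{1}{10} + M\right)^{2}$)
$\frac{159 + 162}{o{\left(c \right)} - 412} = \frac{159 + 162}{\frac{\left(-1 + 10 \left(-21\right)\right)^{2}}{100} - 412} = \frac{321}{\frac{\left(-1 - 210\right)^{2}}{100} - 412} = \frac{321}{\frac{\left(-211\right)^{2}}{100} - 412} = \frac{321}{\frac{1}{100} \cdot 44521 - 412} = \frac{321}{\frac{44521}{100} - 412} = \frac{321}{\frac{3321}{100}} = 321 \cdot \frac{100}{3321} = \frac{10700}{1107}$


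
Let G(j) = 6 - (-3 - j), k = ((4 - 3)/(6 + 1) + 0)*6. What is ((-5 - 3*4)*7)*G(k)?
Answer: -1173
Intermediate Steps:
k = 6/7 (k = (1/7 + 0)*6 = (1*(⅐) + 0)*6 = (⅐ + 0)*6 = (⅐)*6 = 6/7 ≈ 0.85714)
G(j) = 9 + j (G(j) = 6 + (3 + j) = 9 + j)
((-5 - 3*4)*7)*G(k) = ((-5 - 3*4)*7)*(9 + 6/7) = ((-5 - 12)*7)*(69/7) = -17*7*(69/7) = -119*69/7 = -1173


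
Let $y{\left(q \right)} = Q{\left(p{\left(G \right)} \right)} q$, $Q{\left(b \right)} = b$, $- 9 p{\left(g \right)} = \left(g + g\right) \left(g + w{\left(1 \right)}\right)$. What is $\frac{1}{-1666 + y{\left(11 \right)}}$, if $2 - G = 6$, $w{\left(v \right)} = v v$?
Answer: $- \frac{3}{5086} \approx -0.00058985$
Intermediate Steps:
$w{\left(v \right)} = v^{2}$
$G = -4$ ($G = 2 - 6 = -4$)
$p{\left(g \right)} = - \frac{2 g \left(1 + g\right)}{9}$ ($p{\left(g \right)} = - \frac{\left(g + g\right) \left(g + 1^{2}\right)}{9} = - \frac{2 g \left(g + 1\right)}{9} = - \frac{2 g \left(1 + g\right)}{9}$)
$y{\left(q \right)} = - \frac{8 q}{3}$ ($y{\left(q \right)} = \left(- \frac{2}{9}\right) \left(-4\right) \left(1 - 4\right) q = \left(- \frac{2}{9}\right) \left(-4\right) \left(-3\right) q = - \frac{8 q}{3}$)
$\frac{1}{-1666 + y{\left(11 \right)}} = \frac{1}{-1666 - \frac{88}{3}} = \frac{1}{- \frac{5086}{3}} = - \frac{3}{5086}$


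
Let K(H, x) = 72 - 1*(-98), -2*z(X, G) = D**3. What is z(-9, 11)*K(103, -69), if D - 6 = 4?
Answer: -85000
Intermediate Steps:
D = 10 (D = 6 + 4 = 10)
z(X, G) = -500 (z(X, G) = -1/2*10**3 = -1/2*1000 = -500)
K(H, x) = 170 (K(H, x) = 72 + 98 = 170)
z(-9, 11)*K(103, -69) = -500*170 = -85000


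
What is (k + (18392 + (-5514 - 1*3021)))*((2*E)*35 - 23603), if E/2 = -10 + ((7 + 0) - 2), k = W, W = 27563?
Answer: -909418260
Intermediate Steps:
k = 27563
E = -10 (E = 2*(-10 + ((7 + 0) - 2)) = 2*(-10 + (7 - 2)) = 2*(-10 + 5) = 2*(-5) = -10)
(k + (18392 + (-5514 - 1*3021)))*((2*E)*35 - 23603) = (27563 + (18392 + (-5514 - 1*3021)))*((2*(-10))*35 - 23603) = (27563 + (18392 + (-5514 - 3021)))*(-20*35 - 23603) = (27563 + (18392 - 8535))*(-700 - 23603) = (27563 + 9857)*(-24303) = 37420*(-24303) = -909418260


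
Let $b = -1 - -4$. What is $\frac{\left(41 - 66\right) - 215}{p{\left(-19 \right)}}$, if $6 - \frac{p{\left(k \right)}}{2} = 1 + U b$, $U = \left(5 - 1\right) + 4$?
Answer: $\frac{120}{19} \approx 6.3158$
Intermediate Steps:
$U = 8$ ($U = 4 + 4 = 8$)
$b = 3$ ($b = -1 + 4 = 3$)
$p{\left(k \right)} = -38$ ($p{\left(k \right)} = 12 - 2 \left(1 + 8 \cdot 3\right) = 12 - 2 \left(1 + 24\right) = 12 - 50 = -38$)
$\frac{\left(41 - 66\right) - 215}{p{\left(-19 \right)}} = \frac{\left(41 - 66\right) - 215}{-38} = \left(-25 - 215\right) \left(- \frac{1}{38}\right) = \left(-240\right) \left(- \frac{1}{38}\right) = \frac{120}{19}$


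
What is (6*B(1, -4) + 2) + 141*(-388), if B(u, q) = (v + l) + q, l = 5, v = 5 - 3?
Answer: -54688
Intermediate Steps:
v = 2
B(u, q) = 7 + q (B(u, q) = (2 + 5) + q = 7 + q)
(6*B(1, -4) + 2) + 141*(-388) = (6*(7 - 4) + 2) + 141*(-388) = (6*3 + 2) - 54708 = (18 + 2) - 54708 = 20 - 54708 = -54688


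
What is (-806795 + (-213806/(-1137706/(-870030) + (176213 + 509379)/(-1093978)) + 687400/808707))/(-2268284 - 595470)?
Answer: 146864130707681829198275/375262840379523173032806 ≈ 0.39136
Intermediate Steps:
(-806795 + (-213806/(-1137706/(-870030) + (176213 + 509379)/(-1093978)) + 687400/808707))/(-2268284 - 595470) = (-806795 + (-213806/(-1137706*(-1/870030) + 685592*(-1/1093978)) + 687400*(1/808707)))/(-2863754) = (-806795 + (-213806/(568853/435015 - 342796/546989) + 687400/808707))*(-1/2863754) = (-806795 + (-213806/162034931677/237948419835 + 687400/808707))*(-1/2863754) = (-806795 + (-213806*237948419835/162034931677 + 687400/808707))*(-1/2863754) = (-806795 + (-50874799851242010/162034931677 + 687400/808707))*(-1/2863754) = (-806795 - 41142695380486337411270/131038783491711639)*(-1/2863754) = -146864130707681829198275/131038783491711639*(-1/2863754) = 146864130707681829198275/375262840379523173032806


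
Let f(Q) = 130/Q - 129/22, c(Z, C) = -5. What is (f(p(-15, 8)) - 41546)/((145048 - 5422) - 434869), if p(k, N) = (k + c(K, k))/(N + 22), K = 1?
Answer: 918431/6495346 ≈ 0.14140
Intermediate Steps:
p(k, N) = (-5 + k)/(22 + N) (p(k, N) = (k - 5)/(N + 22) = (-5 + k)/(22 + N))
f(Q) = -129/22 + 130/Q (f(Q) = 130/Q - 129*1/22 = 130/Q - 129/22 = -129/22 + 130/Q)
(f(p(-15, 8)) - 41546)/((145048 - 5422) - 434869) = ((-129/22 + 130/(((-5 - 15)/(22 + 8)))) - 41546)/((145048 - 5422) - 434869) = ((-129/22 + 130/((-20/30))) - 41546)/(139626 - 434869) = ((-129/22 + 130/(((1/30)*(-20)))) - 41546)/(-295243) = ((-129/22 + 130/(-⅔)) - 41546)*(-1/295243) = ((-129/22 + 130*(-3/2)) - 41546)*(-1/295243) = ((-129/22 - 195) - 41546)*(-1/295243) = (-4419/22 - 41546)*(-1/295243) = -918431/22*(-1/295243) = 918431/6495346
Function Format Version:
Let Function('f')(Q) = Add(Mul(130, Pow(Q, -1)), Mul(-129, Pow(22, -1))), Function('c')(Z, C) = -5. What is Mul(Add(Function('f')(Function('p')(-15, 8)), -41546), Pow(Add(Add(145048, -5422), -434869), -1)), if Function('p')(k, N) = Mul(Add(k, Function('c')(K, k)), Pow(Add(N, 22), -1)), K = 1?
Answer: Rational(918431, 6495346) ≈ 0.14140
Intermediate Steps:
Function('p')(k, N) = Mul(Pow(Add(22, N), -1), Add(-5, k)) (Function('p')(k, N) = Mul(Add(k, -5), Pow(Add(N, 22), -1)) = Mul(Add(-5, k), Pow(Add(22, N), -1)) = Mul(Pow(Add(22, N), -1), Add(-5, k)))
Function('f')(Q) = Add(Rational(-129, 22), Mul(130, Pow(Q, -1))) (Function('f')(Q) = Add(Mul(130, Pow(Q, -1)), Mul(-129, Rational(1, 22))) = Add(Mul(130, Pow(Q, -1)), Rational(-129, 22)) = Add(Rational(-129, 22), Mul(130, Pow(Q, -1))))
Mul(Add(Function('f')(Function('p')(-15, 8)), -41546), Pow(Add(Add(145048, -5422), -434869), -1)) = Mul(Add(Add(Rational(-129, 22), Mul(130, Pow(Mul(Pow(Add(22, 8), -1), Add(-5, -15)), -1))), -41546), Pow(Add(Add(145048, -5422), -434869), -1)) = Mul(Add(Add(Rational(-129, 22), Mul(130, Pow(Mul(Pow(30, -1), -20), -1))), -41546), Pow(Add(139626, -434869), -1)) = Mul(Add(Add(Rational(-129, 22), Mul(130, Pow(Mul(Rational(1, 30), -20), -1))), -41546), Pow(-295243, -1)) = Mul(Add(Add(Rational(-129, 22), Mul(130, Pow(Rational(-2, 3), -1))), -41546), Rational(-1, 295243)) = Mul(Add(Add(Rational(-129, 22), Mul(130, Rational(-3, 2))), -41546), Rational(-1, 295243)) = Mul(Add(Add(Rational(-129, 22), -195), -41546), Rational(-1, 295243)) = Mul(Add(Rational(-4419, 22), -41546), Rational(-1, 295243)) = Mul(Rational(-918431, 22), Rational(-1, 295243)) = Rational(918431, 6495346)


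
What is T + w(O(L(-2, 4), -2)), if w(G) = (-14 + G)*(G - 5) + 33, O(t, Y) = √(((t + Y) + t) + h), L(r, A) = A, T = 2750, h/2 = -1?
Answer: 2819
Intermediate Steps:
h = -2 (h = 2*(-1) = -2)
O(t, Y) = √(-2 + Y + 2*t) (O(t, Y) = √(((t + Y) + t) - 2) = √(((Y + t) + t) - 2) = √((Y + 2*t) - 2) = √(-2 + Y + 2*t))
w(G) = 33 + (-14 + G)*(-5 + G) (w(G) = (-14 + G)*(-5 + G) + 33 = 33 + (-14 + G)*(-5 + G))
T + w(O(L(-2, 4), -2)) = 2750 + (103 + (√(-2 - 2 + 2*4))² - 19*√(-2 - 2 + 2*4)) = 2750 + (103 + (√(-2 - 2 + 8))² - 19*√(-2 - 2 + 8)) = 2750 + (103 + (√4)² - 19*√4) = 2750 + (103 + 2² - 19*2) = 2750 + (103 + 4 - 38) = 2750 + 69 = 2819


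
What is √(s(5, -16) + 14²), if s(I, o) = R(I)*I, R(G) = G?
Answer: √221 ≈ 14.866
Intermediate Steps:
s(I, o) = I² (s(I, o) = I*I = I²)
√(s(5, -16) + 14²) = √(5² + 14²) = √(25 + 196) = √221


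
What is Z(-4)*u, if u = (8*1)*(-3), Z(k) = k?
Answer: 96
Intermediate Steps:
u = -24 (u = 8*(-3) = -24)
Z(-4)*u = -4*(-24) = 96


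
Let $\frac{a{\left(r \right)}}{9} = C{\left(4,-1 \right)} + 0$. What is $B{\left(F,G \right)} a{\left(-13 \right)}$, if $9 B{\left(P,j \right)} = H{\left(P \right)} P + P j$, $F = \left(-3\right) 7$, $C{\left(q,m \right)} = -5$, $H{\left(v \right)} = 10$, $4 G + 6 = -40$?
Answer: $- \frac{315}{2} \approx -157.5$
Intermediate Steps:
$G = - \frac{23}{2}$ ($G = - \frac{3}{2} + \frac{1}{4} \left(-40\right) = - \frac{3}{2} - 10 = - \frac{23}{2} \approx -11.5$)
$F = -21$
$B{\left(P,j \right)} = \frac{10 P}{9} + \frac{P j}{9}$ ($B{\left(P,j \right)} = \frac{10 P + P j}{9} = \frac{10 P}{9} + \frac{P j}{9}$)
$a{\left(r \right)} = -45$ ($a{\left(r \right)} = 9 \left(-5 + 0\right) = 9 \left(-5\right) = -45$)
$B{\left(F,G \right)} a{\left(-13 \right)} = \frac{1}{9} \left(-21\right) \left(10 - \frac{23}{2}\right) \left(-45\right) = \frac{1}{9} \left(-21\right) \left(- \frac{3}{2}\right) \left(-45\right) = \frac{7}{2} \left(-45\right) = - \frac{315}{2}$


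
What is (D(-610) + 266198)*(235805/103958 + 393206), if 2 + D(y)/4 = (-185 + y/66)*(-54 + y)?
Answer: 175834606832860365/571769 ≈ 3.0753e+11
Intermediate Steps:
D(y) = -8 + 4*(-185 + y/66)*(-54 + y) (D(y) = -8 + 4*((-185 + y/66)*(-54 + y)) = -8 + 4*(-185 + y/66)*(-54 + y))
(D(-610) + 266198)*(235805/103958 + 393206) = ((39952 - 8176/11*(-610) + (2/33)*(-610)**2) + 266198)*(235805/103958 + 393206) = ((39952 + 4987360/11 + (2/33)*372100) + 266198)*(235805*(1/103958) + 393206) = ((39952 + 4987360/11 + 744200/33) + 266198)*(235805/103958 + 393206) = (17024696/33 + 266198)*(40877145153/103958) = (25809230/33)*(40877145153/103958) = 175834606832860365/571769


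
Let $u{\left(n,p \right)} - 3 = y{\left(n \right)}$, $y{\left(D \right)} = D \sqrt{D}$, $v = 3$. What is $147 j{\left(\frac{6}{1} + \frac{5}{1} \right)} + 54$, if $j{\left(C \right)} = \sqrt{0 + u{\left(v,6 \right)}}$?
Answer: $54 + 147 \sqrt{3 + 3 \sqrt{3}} \approx 474.85$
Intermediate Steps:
$y{\left(D \right)} = D^{\frac{3}{2}}$
$u{\left(n,p \right)} = 3 + n^{\frac{3}{2}}$
$j{\left(C \right)} = \sqrt{3 + 3 \sqrt{3}}$ ($j{\left(C \right)} = \sqrt{0 + \left(3 + 3^{\frac{3}{2}}\right)} = \sqrt{0 + \left(3 + 3 \sqrt{3}\right)} = \sqrt{3 + 3 \sqrt{3}}$)
$147 j{\left(\frac{6}{1} + \frac{5}{1} \right)} + 54 = 147 \sqrt{3 + 3 \sqrt{3}} + 54 = 54 + 147 \sqrt{3 + 3 \sqrt{3}}$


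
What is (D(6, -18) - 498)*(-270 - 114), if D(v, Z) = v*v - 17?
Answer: 183936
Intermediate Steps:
D(v, Z) = -17 + v**2 (D(v, Z) = v**2 - 17 = -17 + v**2)
(D(6, -18) - 498)*(-270 - 114) = ((-17 + 6**2) - 498)*(-270 - 114) = ((-17 + 36) - 498)*(-384) = (19 - 498)*(-384) = -479*(-384) = 183936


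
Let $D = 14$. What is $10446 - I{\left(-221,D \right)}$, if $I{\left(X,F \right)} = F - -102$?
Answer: $10330$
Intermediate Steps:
$I{\left(X,F \right)} = 102 + F$ ($I{\left(X,F \right)} = F + 102 = 102 + F$)
$10446 - I{\left(-221,D \right)} = 10446 - \left(102 + 14\right) = 10446 - 116 = 10330$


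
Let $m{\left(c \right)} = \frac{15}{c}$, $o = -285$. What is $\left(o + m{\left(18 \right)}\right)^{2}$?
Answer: $\frac{2907025}{36} \approx 80751.0$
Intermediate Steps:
$\left(o + m{\left(18 \right)}\right)^{2} = \left(-285 + \frac{15}{18}\right)^{2} = \left(-285 + 15 \cdot \frac{1}{18}\right)^{2} = \left(-285 + \frac{5}{6}\right)^{2} = \left(- \frac{1705}{6}\right)^{2} = \frac{2907025}{36}$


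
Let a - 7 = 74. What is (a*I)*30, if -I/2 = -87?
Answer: 422820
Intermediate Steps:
I = 174 (I = -2*(-87) = 174)
a = 81 (a = 7 + 74 = 81)
(a*I)*30 = (81*174)*30 = 14094*30 = 422820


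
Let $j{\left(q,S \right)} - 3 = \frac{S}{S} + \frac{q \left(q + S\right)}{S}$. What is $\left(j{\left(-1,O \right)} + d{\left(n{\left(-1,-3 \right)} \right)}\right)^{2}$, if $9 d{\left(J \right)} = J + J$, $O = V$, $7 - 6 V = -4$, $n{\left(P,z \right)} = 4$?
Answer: $\frac{192721}{9801} \approx 19.663$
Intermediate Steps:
$V = \frac{11}{6}$ ($V = \frac{7}{6} - - \frac{2}{3} = \frac{7}{6} + \frac{2}{3} = \frac{11}{6} \approx 1.8333$)
$O = \frac{11}{6} \approx 1.8333$
$d{\left(J \right)} = \frac{2 J}{9}$ ($d{\left(J \right)} = \frac{J + J}{9} = \frac{2 J}{9}$)
$j{\left(q,S \right)} = 4 + \frac{q \left(S + q\right)}{S}$ ($j{\left(q,S \right)} = 3 + \left(\frac{S}{S} + \frac{q \left(q + S\right)}{S}\right) = 3 + \left(1 + \frac{q \left(S + q\right)}{S}\right) = 4 + \frac{q \left(S + q\right)}{S}$)
$\left(j{\left(-1,O \right)} + d{\left(n{\left(-1,-3 \right)} \right)}\right)^{2} = \left(\left(4 - 1 + \frac{\left(-1\right)^{2}}{\frac{11}{6}}\right) + \frac{2}{9} \cdot 4\right)^{2} = \left(\left(4 - 1 + \frac{6}{11} \cdot 1\right) + \frac{8}{9}\right)^{2} = \left(\left(4 - 1 + \frac{6}{11}\right) + \frac{8}{9}\right)^{2} = \left(\frac{39}{11} + \frac{8}{9}\right)^{2} = \left(\frac{439}{99}\right)^{2} = \frac{192721}{9801}$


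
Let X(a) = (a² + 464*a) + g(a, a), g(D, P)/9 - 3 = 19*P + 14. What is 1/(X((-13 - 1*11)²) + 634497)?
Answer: 1/1332186 ≈ 7.5065e-7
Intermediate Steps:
g(D, P) = 153 + 171*P (g(D, P) = 27 + 9*(19*P + 14) = 27 + 9*(14 + 19*P) = 27 + (126 + 171*P) = 153 + 171*P)
X(a) = 153 + a² + 635*a (X(a) = (a² + 464*a) + (153 + 171*a) = 153 + a² + 635*a)
1/(X((-13 - 1*11)²) + 634497) = 1/((153 + ((-13 - 1*11)²)² + 635*(-13 - 1*11)²) + 634497) = 1/((153 + ((-13 - 11)²)² + 635*(-13 - 11)²) + 634497) = 1/((153 + ((-24)²)² + 635*(-24)²) + 634497) = 1/((153 + 576² + 635*576) + 634497) = 1/((153 + 331776 + 365760) + 634497) = 1/(697689 + 634497) = 1/1332186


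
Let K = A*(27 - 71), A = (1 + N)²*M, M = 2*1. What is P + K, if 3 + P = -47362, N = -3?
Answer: -47717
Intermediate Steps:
M = 2
P = -47365 (P = -3 - 47362 = -47365)
A = 8 (A = (1 - 3)²*2 = (-2)²*2 = 4*2 = 8)
K = -352 (K = 8*(27 - 71) = 8*(-44) = -352)
P + K = -47365 - 352 = -47717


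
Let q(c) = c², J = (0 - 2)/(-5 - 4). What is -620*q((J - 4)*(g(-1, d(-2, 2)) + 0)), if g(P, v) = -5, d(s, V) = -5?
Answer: -17918000/81 ≈ -2.2121e+5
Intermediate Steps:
J = 2/9 (J = -2/(-9) = -2*(-⅑) = 2/9 ≈ 0.22222)
-620*q((J - 4)*(g(-1, d(-2, 2)) + 0)) = -620*(-5 + 0)²*(2/9 - 4)² = -620*(-34/9*(-5))² = -620*(170/9)² = -620*28900/81 = -17918000/81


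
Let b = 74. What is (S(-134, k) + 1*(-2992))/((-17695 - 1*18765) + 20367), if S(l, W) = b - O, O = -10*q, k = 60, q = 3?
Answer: 152/847 ≈ 0.17946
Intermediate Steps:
O = -30 (O = -10*3 = -30)
S(l, W) = 104 (S(l, W) = 74 - 1*(-30) = 74 + 30 = 104)
(S(-134, k) + 1*(-2992))/((-17695 - 1*18765) + 20367) = (104 + 1*(-2992))/((-17695 - 1*18765) + 20367) = (104 - 2992)/((-17695 - 18765) + 20367) = -2888/(-36460 + 20367) = -2888/(-16093) = -2888*(-1/16093) = 152/847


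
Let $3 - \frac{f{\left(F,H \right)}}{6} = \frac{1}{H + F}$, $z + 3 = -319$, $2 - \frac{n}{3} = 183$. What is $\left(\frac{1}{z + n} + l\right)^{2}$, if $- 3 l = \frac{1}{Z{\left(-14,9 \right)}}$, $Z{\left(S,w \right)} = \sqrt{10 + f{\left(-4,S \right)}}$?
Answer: $\frac{149696}{38159475} + \frac{2 \sqrt{255}}{220575} \approx 0.0040677$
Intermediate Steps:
$n = -543$ ($n = 6 - 549 = -543$)
$z = -322$ ($z = -3 - 319 = -322$)
$f{\left(F,H \right)} = 18 - \frac{6}{F + H}$ ($f{\left(F,H \right)} = 18 - \frac{6}{H + F} = 18 - \frac{6}{F + H}$)
$Z{\left(S,w \right)} = \sqrt{10 + \frac{6 \left(-13 + 3 S\right)}{-4 + S}}$ ($Z{\left(S,w \right)} = \sqrt{10 + \frac{6 \left(-1 + 3 \left(-4\right) + 3 S\right)}{-4 + S}} = \sqrt{10 + \frac{6 \left(-1 - 12 + 3 S\right)}{-4 + S}} = \sqrt{10 + \frac{6 \left(-13 + 3 S\right)}{-4 + S}}$)
$l = - \frac{\sqrt{255}}{255}$ ($l = - \frac{1}{3 \sqrt{2} \sqrt{\frac{-59 + 14 \left(-14\right)}{-4 - 14}}} = - \frac{1}{3 \sqrt{2} \sqrt{\frac{-59 - 196}{-18}}} = - \frac{1}{3 \sqrt{2} \sqrt{\left(- \frac{1}{18}\right) \left(-255\right)}} = - \frac{1}{3 \sqrt{2} \sqrt{\frac{85}{6}}} = - \frac{1}{3 \sqrt{2} \frac{\sqrt{510}}{6}} = - \frac{1}{3 \frac{\sqrt{255}}{3}} = - \frac{\frac{1}{85} \sqrt{255}}{3} = - \frac{\sqrt{255}}{255} \approx -0.062622$)
$\left(\frac{1}{z + n} + l\right)^{2} = \left(\frac{1}{-322 - 543} - \frac{\sqrt{255}}{255}\right)^{2} = \left(\frac{1}{-865} - \frac{\sqrt{255}}{255}\right)^{2} = \left(- \frac{1}{865} - \frac{\sqrt{255}}{255}\right)^{2}$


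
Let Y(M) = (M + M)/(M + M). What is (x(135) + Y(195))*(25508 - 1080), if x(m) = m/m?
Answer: 48856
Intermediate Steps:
Y(M) = 1 (Y(M) = (2*M)/((2*M)) = (2*M)*(1/(2*M)) = 1)
x(m) = 1
(x(135) + Y(195))*(25508 - 1080) = (1 + 1)*(25508 - 1080) = 2*24428 = 48856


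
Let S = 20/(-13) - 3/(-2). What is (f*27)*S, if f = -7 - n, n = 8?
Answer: 405/26 ≈ 15.577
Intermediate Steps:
S = -1/26 (S = 20*(-1/13) - 3*(-½) = -20/13 + 3/2 = -1/26 ≈ -0.038462)
f = -15 (f = -7 - 1*8 = -7 - 8 = -15)
(f*27)*S = -15*27*(-1/26) = -405*(-1/26) = 405/26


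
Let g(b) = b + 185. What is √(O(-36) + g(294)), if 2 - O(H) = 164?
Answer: √317 ≈ 17.805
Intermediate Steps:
O(H) = -162 (O(H) = 2 - 1*164 = 2 - 164 = -162)
g(b) = 185 + b
√(O(-36) + g(294)) = √(-162 + (185 + 294)) = √(-162 + 479) = √317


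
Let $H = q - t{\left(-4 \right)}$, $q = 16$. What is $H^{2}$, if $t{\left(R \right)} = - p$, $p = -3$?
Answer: $169$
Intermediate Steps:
$t{\left(R \right)} = 3$ ($t{\left(R \right)} = \left(-1\right) \left(-3\right) = 3$)
$H = 13$ ($H = 16 - 3 = 13$)
$H^{2} = 13^{2} = 169$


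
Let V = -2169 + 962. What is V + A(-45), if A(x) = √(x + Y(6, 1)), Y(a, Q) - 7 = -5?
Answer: -1207 + I*√43 ≈ -1207.0 + 6.5574*I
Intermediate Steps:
Y(a, Q) = 2 (Y(a, Q) = 7 - 5 = 2)
V = -1207
A(x) = √(2 + x) (A(x) = √(x + 2) = √(2 + x))
V + A(-45) = -1207 + √(2 - 45) = -1207 + √(-43) = -1207 + I*√43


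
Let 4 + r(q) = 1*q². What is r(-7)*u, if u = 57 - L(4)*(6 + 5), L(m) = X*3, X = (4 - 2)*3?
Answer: -6345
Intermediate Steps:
X = 6 (X = 2*3 = 6)
L(m) = 18 (L(m) = 6*3 = 18)
r(q) = -4 + q² (r(q) = -4 + 1*q² = -4 + q²)
u = -141 (u = 57 - 18*(6 + 5) = 57 - 18*11 = 57 - 1*198 = 57 - 198 = -141)
r(-7)*u = (-4 + (-7)²)*(-141) = (-4 + 49)*(-141) = 45*(-141) = -6345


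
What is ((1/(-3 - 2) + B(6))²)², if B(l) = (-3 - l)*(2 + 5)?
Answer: 9971220736/625 ≈ 1.5954e+7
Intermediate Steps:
B(l) = -21 - 7*l (B(l) = (-3 - l)*7 = -21 - 7*l)
((1/(-3 - 2) + B(6))²)² = ((1/(-3 - 2) + (-21 - 7*6))²)² = ((1/(-5) + (-21 - 42))²)² = ((-⅕ - 63)²)² = ((-316/5)²)² = (99856/25)² = 9971220736/625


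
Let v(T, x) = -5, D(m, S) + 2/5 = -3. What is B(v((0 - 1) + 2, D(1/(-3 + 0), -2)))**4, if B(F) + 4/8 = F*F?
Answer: 5764801/16 ≈ 3.6030e+5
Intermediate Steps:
D(m, S) = -17/5 (D(m, S) = -2/5 - 3 = -17/5)
B(F) = -1/2 + F**2 (B(F) = -1/2 + F*F = -1/2 + F**2)
B(v((0 - 1) + 2, D(1/(-3 + 0), -2)))**4 = (-1/2 + (-5)**2)**4 = (-1/2 + 25)**4 = (49/2)**4 = 5764801/16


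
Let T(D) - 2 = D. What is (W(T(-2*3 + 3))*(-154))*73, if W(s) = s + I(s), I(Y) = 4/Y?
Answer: 56210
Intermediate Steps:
T(D) = 2 + D
W(s) = s + 4/s
(W(T(-2*3 + 3))*(-154))*73 = (((2 + (-2*3 + 3)) + 4/(2 + (-2*3 + 3)))*(-154))*73 = (((2 + (-6 + 3)) + 4/(2 + (-6 + 3)))*(-154))*73 = (((2 - 3) + 4/(2 - 3))*(-154))*73 = ((-1 + 4/(-1))*(-154))*73 = ((-1 + 4*(-1))*(-154))*73 = ((-1 - 4)*(-154))*73 = -5*(-154)*73 = 770*73 = 56210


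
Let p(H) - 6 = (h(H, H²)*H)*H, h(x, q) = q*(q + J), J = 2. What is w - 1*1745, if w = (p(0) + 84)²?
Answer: 6355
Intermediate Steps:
h(x, q) = q*(2 + q) (h(x, q) = q*(q + 2) = q*(2 + q))
p(H) = 6 + H⁴*(2 + H²) (p(H) = 6 + ((H²*(2 + H²))*H)*H = 6 + (H³*(2 + H²))*H = 6 + H⁴*(2 + H²))
w = 8100 (w = ((6 + 0⁴*(2 + 0²)) + 84)² = ((6 + 0*(2 + 0)) + 84)² = ((6 + 0*2) + 84)² = ((6 + 0) + 84)² = (6 + 84)² = 90² = 8100)
w - 1*1745 = 8100 - 1*1745 = 8100 - 1745 = 6355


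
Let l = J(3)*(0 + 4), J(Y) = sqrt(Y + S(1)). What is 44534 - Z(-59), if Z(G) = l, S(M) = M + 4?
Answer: 44534 - 8*sqrt(2) ≈ 44523.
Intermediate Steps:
S(M) = 4 + M
J(Y) = sqrt(5 + Y) (J(Y) = sqrt(Y + (4 + 1)) = sqrt(Y + 5) = sqrt(5 + Y))
l = 8*sqrt(2) (l = sqrt(5 + 3)*(0 + 4) = sqrt(8)*4 = (2*sqrt(2))*4 = 8*sqrt(2) ≈ 11.314)
Z(G) = 8*sqrt(2)
44534 - Z(-59) = 44534 - 8*sqrt(2)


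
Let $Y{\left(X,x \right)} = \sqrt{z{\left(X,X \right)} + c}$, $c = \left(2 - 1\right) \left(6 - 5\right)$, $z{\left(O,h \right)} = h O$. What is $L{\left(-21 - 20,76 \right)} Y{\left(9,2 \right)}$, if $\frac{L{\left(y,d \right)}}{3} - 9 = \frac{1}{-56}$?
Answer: $\frac{1509 \sqrt{82}}{56} \approx 244.01$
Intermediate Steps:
$z{\left(O,h \right)} = O h$
$c = 1$ ($c = 1 \cdot 1 = 1$)
$L{\left(y,d \right)} = \frac{1509}{56}$ ($L{\left(y,d \right)} = 27 + \frac{3}{-56} = 27 + 3 \left(- \frac{1}{56}\right) = 27 - \frac{3}{56} = \frac{1509}{56}$)
$Y{\left(X,x \right)} = \sqrt{1 + X^{2}}$ ($Y{\left(X,x \right)} = \sqrt{X X + 1} = \sqrt{X^{2} + 1} = \sqrt{1 + X^{2}}$)
$L{\left(-21 - 20,76 \right)} Y{\left(9,2 \right)} = \frac{1509 \sqrt{1 + 9^{2}}}{56} = \frac{1509 \sqrt{1 + 81}}{56} = \frac{1509 \sqrt{82}}{56}$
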